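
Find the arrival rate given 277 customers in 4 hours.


lambda = total arrivals / time = 277 / 4 = 69.25 per hour

69.25 per hour


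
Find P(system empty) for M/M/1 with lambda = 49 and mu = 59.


P0 = 1 - rho = 1 - 49/59 = 0.1695

0.1695


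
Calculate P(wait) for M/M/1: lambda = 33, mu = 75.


P(wait) = rho = lambda/mu = 33/75 = 0.44

0.44


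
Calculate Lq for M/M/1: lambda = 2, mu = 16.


rho = 2/16; Lq = rho^2/(1-rho) = 0.02

0.02


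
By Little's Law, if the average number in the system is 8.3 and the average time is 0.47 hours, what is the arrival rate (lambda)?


lambda = L / W = 8.3 / 0.47 = 17.66 per hour

17.66 per hour


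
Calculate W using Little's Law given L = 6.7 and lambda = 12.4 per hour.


W = L / lambda = 6.7 / 12.4 = 0.5403 hours

0.5403 hours


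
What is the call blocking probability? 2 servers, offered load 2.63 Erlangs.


B(N,A) = (A^N/N!) / sum(A^k/k!, k=0..N) with N=2, A=2.63 = 0.4879

0.4879


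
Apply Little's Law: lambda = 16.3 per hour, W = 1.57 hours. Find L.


L = lambda * W = 16.3 * 1.57 = 25.59

25.59


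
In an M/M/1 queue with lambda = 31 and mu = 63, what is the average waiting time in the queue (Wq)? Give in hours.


rho = 31/63; Wq = rho/(mu - lambda) = 0.0154 hours

0.0154 hours


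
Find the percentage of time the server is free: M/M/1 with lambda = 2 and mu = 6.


Idle fraction = (1 - rho) * 100 = (1 - 2/6) * 100 = 66.7%

66.7%


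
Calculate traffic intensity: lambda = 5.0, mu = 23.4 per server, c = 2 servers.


rho = lambda / (c * mu) = 5.0 / (2 * 23.4) = 0.1068

0.1068


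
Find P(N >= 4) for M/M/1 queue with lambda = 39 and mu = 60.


P(N >= 4) = rho^4 = (39/60)^4 = 0.1785

0.1785


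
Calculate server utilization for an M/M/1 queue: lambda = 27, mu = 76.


rho = lambda/mu = 27/76 = 0.3553

0.3553


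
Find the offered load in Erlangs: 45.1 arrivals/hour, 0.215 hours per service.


Offered load a = lambda * E[S] = 45.1 * 0.215 = 9.7 Erlangs

9.7 Erlangs


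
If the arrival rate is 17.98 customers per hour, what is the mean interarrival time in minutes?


Mean interarrival time = 60/lambda = 60/17.98 = 3.34 minutes

3.34 minutes


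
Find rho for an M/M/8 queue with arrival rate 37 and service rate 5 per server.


rho = lambda/(c*mu) = 37/(8*5) = 0.925

0.925


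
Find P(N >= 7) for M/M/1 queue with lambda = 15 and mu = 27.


P(N >= 7) = rho^7 = (15/27)^7 = 0.0163

0.0163


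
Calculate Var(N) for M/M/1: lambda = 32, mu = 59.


rho = 32/59; Var(N) = rho/(1-rho)^2 = 2.59

2.59


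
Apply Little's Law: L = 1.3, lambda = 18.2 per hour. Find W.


W = L / lambda = 1.3 / 18.2 = 0.0714 hours

0.0714 hours


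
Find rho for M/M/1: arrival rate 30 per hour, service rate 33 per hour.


rho = lambda/mu = 30/33 = 0.9091

0.9091


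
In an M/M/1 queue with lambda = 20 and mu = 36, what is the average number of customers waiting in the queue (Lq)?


rho = 20/36; Lq = rho^2/(1-rho) = 0.69

0.69


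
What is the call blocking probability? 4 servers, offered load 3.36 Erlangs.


B(N,A) = (A^N/N!) / sum(A^k/k!, k=0..N) with N=4, A=3.36 = 0.2454

0.2454


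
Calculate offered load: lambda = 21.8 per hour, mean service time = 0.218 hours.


Offered load a = lambda * E[S] = 21.8 * 0.218 = 4.75 Erlangs

4.75 Erlangs


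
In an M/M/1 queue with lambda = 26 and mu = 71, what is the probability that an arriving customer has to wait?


P(wait) = rho = lambda/mu = 26/71 = 0.3662

0.3662


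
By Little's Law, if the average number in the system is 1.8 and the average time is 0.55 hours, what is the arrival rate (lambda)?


lambda = L / W = 1.8 / 0.55 = 3.27 per hour

3.27 per hour


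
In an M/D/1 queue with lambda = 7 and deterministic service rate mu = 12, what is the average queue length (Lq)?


M/D/1: Lq = rho^2 / (2*(1-rho)) where rho = 7/12; Lq = 0.41

0.41


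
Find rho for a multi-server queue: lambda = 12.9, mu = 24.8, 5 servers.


rho = lambda / (c * mu) = 12.9 / (5 * 24.8) = 0.104

0.104


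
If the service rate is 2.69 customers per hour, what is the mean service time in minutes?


Mean service time = 60/mu = 60/2.69 = 22.3 minutes

22.3 minutes


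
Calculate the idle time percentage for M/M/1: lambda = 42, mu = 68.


Idle fraction = (1 - rho) * 100 = (1 - 42/68) * 100 = 38.2%

38.2%


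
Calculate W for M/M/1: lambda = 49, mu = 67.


W = 1/(mu - lambda) = 1/(67 - 49) = 0.0556 hours

0.0556 hours


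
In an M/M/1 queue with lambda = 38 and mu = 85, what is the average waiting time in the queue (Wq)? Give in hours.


rho = 38/85; Wq = rho/(mu - lambda) = 0.0095 hours

0.0095 hours


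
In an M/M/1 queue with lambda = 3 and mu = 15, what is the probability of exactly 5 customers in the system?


rho = 3/15; P(n) = (1-rho)*rho^n = (1-3/15)*(3/15)^5 = 0.0003

0.0003


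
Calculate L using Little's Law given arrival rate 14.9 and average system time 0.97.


L = lambda * W = 14.9 * 0.97 = 14.45

14.45


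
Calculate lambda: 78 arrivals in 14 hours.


lambda = total arrivals / time = 78 / 14 = 5.57 per hour

5.57 per hour


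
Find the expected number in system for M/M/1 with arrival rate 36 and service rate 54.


rho = 36/54; L = rho/(1-rho) = 2.0

2.0


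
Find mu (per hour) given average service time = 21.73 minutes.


mu = 60 / avg_service_time = 60 / 21.73 = 2.76 per hour

2.76 per hour


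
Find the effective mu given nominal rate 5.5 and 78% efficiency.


Effective rate = mu * efficiency = 5.5 * 0.78 = 4.29 per hour

4.29 per hour


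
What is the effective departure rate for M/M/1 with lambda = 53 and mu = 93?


For a stable queue (lambda < mu), throughput = lambda = 53 per hour

53 per hour


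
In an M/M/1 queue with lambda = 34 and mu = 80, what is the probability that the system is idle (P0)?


P0 = 1 - rho = 1 - 34/80 = 0.575

0.575


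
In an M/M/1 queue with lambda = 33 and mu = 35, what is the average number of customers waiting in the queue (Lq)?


rho = 33/35; Lq = rho^2/(1-rho) = 15.56

15.56


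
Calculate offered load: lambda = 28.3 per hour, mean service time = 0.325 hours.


Offered load a = lambda * E[S] = 28.3 * 0.325 = 9.2 Erlangs

9.2 Erlangs


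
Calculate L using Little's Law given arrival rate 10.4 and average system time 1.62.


L = lambda * W = 10.4 * 1.62 = 16.85

16.85


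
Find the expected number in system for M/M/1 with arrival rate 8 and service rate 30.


rho = 8/30; L = rho/(1-rho) = 0.36

0.36


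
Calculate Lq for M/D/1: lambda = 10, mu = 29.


M/D/1: Lq = rho^2 / (2*(1-rho)) where rho = 10/29; Lq = 0.09

0.09


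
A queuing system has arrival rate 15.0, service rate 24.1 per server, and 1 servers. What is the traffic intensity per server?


rho = lambda / (c * mu) = 15.0 / (1 * 24.1) = 0.6224

0.6224


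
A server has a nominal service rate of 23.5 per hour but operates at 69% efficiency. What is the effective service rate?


Effective rate = mu * efficiency = 23.5 * 0.69 = 16.22 per hour

16.22 per hour


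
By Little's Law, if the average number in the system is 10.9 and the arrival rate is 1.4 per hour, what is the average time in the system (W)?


W = L / lambda = 10.9 / 1.4 = 7.7857 hours

7.7857 hours


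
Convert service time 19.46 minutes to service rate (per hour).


mu = 60 / avg_service_time = 60 / 19.46 = 3.08 per hour

3.08 per hour


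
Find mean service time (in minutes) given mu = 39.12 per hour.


Mean service time = 60/mu = 60/39.12 = 1.53 minutes

1.53 minutes


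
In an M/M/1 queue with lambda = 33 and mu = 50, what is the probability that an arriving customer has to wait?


P(wait) = rho = lambda/mu = 33/50 = 0.66

0.66


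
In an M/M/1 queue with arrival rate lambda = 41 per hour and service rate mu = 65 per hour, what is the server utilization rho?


rho = lambda/mu = 41/65 = 0.6308

0.6308


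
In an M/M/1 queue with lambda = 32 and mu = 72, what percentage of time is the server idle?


Idle fraction = (1 - rho) * 100 = (1 - 32/72) * 100 = 55.6%

55.6%


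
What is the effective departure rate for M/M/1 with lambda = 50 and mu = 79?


For a stable queue (lambda < mu), throughput = lambda = 50 per hour

50 per hour


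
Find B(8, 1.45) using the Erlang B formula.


B(N,A) = (A^N/N!) / sum(A^k/k!, k=0..N) with N=8, A=1.45 = 0.0001

0.0001


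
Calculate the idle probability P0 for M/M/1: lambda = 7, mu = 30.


P0 = 1 - rho = 1 - 7/30 = 0.7667

0.7667


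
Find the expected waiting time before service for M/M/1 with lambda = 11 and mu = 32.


rho = 11/32; Wq = rho/(mu - lambda) = 0.0164 hours

0.0164 hours


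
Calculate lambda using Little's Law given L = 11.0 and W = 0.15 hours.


lambda = L / W = 11.0 / 0.15 = 73.33 per hour

73.33 per hour


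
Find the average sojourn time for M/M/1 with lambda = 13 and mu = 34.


W = 1/(mu - lambda) = 1/(34 - 13) = 0.0476 hours

0.0476 hours


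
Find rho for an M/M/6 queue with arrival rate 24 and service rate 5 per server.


rho = lambda/(c*mu) = 24/(6*5) = 0.8

0.8


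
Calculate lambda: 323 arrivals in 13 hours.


lambda = total arrivals / time = 323 / 13 = 24.85 per hour

24.85 per hour


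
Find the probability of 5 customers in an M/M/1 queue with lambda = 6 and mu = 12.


rho = 6/12; P(n) = (1-rho)*rho^n = (1-6/12)*(6/12)^5 = 0.0156

0.0156


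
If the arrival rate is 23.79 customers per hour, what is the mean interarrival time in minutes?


Mean interarrival time = 60/lambda = 60/23.79 = 2.52 minutes

2.52 minutes


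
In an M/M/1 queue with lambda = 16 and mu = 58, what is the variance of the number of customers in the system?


rho = 16/58; Var(N) = rho/(1-rho)^2 = 0.53

0.53


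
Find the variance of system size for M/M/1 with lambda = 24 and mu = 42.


rho = 24/42; Var(N) = rho/(1-rho)^2 = 3.11

3.11


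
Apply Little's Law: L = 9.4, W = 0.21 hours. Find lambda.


lambda = L / W = 9.4 / 0.21 = 44.76 per hour

44.76 per hour


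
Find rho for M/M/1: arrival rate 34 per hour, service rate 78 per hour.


rho = lambda/mu = 34/78 = 0.4359

0.4359


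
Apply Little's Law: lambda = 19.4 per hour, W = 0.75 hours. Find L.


L = lambda * W = 19.4 * 0.75 = 14.55

14.55


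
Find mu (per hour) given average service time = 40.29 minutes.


mu = 60 / avg_service_time = 60 / 40.29 = 1.49 per hour

1.49 per hour


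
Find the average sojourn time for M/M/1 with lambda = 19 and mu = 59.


W = 1/(mu - lambda) = 1/(59 - 19) = 0.025 hours

0.025 hours


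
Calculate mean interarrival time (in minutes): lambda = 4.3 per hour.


Mean interarrival time = 60/lambda = 60/4.3 = 13.95 minutes

13.95 minutes


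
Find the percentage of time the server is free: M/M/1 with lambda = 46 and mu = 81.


Idle fraction = (1 - rho) * 100 = (1 - 46/81) * 100 = 43.2%

43.2%


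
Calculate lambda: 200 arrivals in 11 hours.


lambda = total arrivals / time = 200 / 11 = 18.18 per hour

18.18 per hour


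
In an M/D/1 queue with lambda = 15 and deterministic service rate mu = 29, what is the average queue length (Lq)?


M/D/1: Lq = rho^2 / (2*(1-rho)) where rho = 15/29; Lq = 0.28

0.28


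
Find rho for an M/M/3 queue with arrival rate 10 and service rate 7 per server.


rho = lambda/(c*mu) = 10/(3*7) = 0.4762

0.4762


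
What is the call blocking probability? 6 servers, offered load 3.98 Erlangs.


B(N,A) = (A^N/N!) / sum(A^k/k!, k=0..N) with N=6, A=3.98 = 0.1157

0.1157


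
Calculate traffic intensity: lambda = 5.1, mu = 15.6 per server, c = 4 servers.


rho = lambda / (c * mu) = 5.1 / (4 * 15.6) = 0.0817

0.0817


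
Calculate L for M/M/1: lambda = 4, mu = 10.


rho = 4/10; L = rho/(1-rho) = 0.67

0.67


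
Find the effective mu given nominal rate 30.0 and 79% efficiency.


Effective rate = mu * efficiency = 30.0 * 0.79 = 23.7 per hour

23.7 per hour


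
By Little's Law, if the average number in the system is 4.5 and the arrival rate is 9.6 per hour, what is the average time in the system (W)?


W = L / lambda = 4.5 / 9.6 = 0.4688 hours

0.4688 hours


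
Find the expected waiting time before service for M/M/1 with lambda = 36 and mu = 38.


rho = 36/38; Wq = rho/(mu - lambda) = 0.4737 hours

0.4737 hours


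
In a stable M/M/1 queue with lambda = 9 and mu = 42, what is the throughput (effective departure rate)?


For a stable queue (lambda < mu), throughput = lambda = 9 per hour

9 per hour


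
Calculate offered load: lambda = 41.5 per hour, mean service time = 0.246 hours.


Offered load a = lambda * E[S] = 41.5 * 0.246 = 10.21 Erlangs

10.21 Erlangs


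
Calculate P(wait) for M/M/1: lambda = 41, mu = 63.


P(wait) = rho = lambda/mu = 41/63 = 0.6508

0.6508


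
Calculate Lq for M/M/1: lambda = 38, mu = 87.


rho = 38/87; Lq = rho^2/(1-rho) = 0.34

0.34


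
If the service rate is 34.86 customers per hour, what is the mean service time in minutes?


Mean service time = 60/mu = 60/34.86 = 1.72 minutes

1.72 minutes


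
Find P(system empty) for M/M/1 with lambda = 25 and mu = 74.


P0 = 1 - rho = 1 - 25/74 = 0.6622

0.6622


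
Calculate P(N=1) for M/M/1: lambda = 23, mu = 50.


rho = 23/50; P(n) = (1-rho)*rho^n = (1-23/50)*(23/50)^1 = 0.2484

0.2484


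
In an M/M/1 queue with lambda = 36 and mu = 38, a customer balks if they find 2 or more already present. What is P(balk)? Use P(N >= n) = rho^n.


P(N >= 2) = rho^2 = (36/38)^2 = 0.8975

0.8975


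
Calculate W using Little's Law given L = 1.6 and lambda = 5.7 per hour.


W = L / lambda = 1.6 / 5.7 = 0.2807 hours

0.2807 hours


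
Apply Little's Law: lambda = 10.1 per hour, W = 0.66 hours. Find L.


L = lambda * W = 10.1 * 0.66 = 6.67

6.67


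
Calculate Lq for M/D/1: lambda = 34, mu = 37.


M/D/1: Lq = rho^2 / (2*(1-rho)) where rho = 34/37; Lq = 5.21

5.21


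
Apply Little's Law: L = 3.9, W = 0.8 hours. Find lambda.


lambda = L / W = 3.9 / 0.8 = 4.88 per hour

4.88 per hour


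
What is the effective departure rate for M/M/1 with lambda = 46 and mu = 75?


For a stable queue (lambda < mu), throughput = lambda = 46 per hour

46 per hour


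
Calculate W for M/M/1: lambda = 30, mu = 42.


W = 1/(mu - lambda) = 1/(42 - 30) = 0.0833 hours

0.0833 hours


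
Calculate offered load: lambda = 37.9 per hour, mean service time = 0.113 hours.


Offered load a = lambda * E[S] = 37.9 * 0.113 = 4.28 Erlangs

4.28 Erlangs


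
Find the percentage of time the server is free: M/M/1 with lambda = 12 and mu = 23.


Idle fraction = (1 - rho) * 100 = (1 - 12/23) * 100 = 47.8%

47.8%


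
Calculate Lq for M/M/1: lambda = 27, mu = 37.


rho = 27/37; Lq = rho^2/(1-rho) = 1.97

1.97


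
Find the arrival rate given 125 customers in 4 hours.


lambda = total arrivals / time = 125 / 4 = 31.25 per hour

31.25 per hour


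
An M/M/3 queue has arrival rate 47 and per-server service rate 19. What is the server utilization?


rho = lambda/(c*mu) = 47/(3*19) = 0.8246

0.8246


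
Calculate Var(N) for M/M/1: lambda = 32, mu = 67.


rho = 32/67; Var(N) = rho/(1-rho)^2 = 1.75

1.75


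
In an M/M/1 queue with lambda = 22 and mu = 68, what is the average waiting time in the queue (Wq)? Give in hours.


rho = 22/68; Wq = rho/(mu - lambda) = 0.007 hours

0.007 hours


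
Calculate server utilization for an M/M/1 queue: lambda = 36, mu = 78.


rho = lambda/mu = 36/78 = 0.4615

0.4615


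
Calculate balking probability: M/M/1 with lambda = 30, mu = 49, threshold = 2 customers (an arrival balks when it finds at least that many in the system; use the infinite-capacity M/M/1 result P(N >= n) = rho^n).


P(N >= 2) = rho^2 = (30/49)^2 = 0.3748

0.3748


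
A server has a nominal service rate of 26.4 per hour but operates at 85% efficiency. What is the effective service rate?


Effective rate = mu * efficiency = 26.4 * 0.85 = 22.44 per hour

22.44 per hour


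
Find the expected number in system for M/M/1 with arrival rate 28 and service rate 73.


rho = 28/73; L = rho/(1-rho) = 0.62

0.62


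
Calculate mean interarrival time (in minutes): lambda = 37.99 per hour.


Mean interarrival time = 60/lambda = 60/37.99 = 1.58 minutes

1.58 minutes


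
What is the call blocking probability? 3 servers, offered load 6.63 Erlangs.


B(N,A) = (A^N/N!) / sum(A^k/k!, k=0..N) with N=3, A=6.63 = 0.6213

0.6213


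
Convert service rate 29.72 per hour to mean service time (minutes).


Mean service time = 60/mu = 60/29.72 = 2.02 minutes

2.02 minutes


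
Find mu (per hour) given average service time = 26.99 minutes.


mu = 60 / avg_service_time = 60 / 26.99 = 2.22 per hour

2.22 per hour


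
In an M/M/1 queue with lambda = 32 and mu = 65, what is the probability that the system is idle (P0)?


P0 = 1 - rho = 1 - 32/65 = 0.5077

0.5077


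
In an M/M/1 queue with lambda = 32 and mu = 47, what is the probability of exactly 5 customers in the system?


rho = 32/47; P(n) = (1-rho)*rho^n = (1-32/47)*(32/47)^5 = 0.0467

0.0467


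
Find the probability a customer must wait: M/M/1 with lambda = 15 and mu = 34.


P(wait) = rho = lambda/mu = 15/34 = 0.4412

0.4412


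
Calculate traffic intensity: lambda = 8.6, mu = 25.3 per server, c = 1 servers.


rho = lambda / (c * mu) = 8.6 / (1 * 25.3) = 0.3399

0.3399


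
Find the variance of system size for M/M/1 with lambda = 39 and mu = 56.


rho = 39/56; Var(N) = rho/(1-rho)^2 = 7.56

7.56


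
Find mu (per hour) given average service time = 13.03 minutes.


mu = 60 / avg_service_time = 60 / 13.03 = 4.6 per hour

4.6 per hour


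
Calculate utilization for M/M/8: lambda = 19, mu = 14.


rho = lambda/(c*mu) = 19/(8*14) = 0.1696

0.1696


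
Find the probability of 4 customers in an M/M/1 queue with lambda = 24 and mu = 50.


rho = 24/50; P(n) = (1-rho)*rho^n = (1-24/50)*(24/50)^4 = 0.0276

0.0276


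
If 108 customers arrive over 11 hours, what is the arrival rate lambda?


lambda = total arrivals / time = 108 / 11 = 9.82 per hour

9.82 per hour


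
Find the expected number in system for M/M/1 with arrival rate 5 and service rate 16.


rho = 5/16; L = rho/(1-rho) = 0.45

0.45


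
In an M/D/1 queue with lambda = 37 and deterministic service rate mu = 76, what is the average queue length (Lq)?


M/D/1: Lq = rho^2 / (2*(1-rho)) where rho = 37/76; Lq = 0.23

0.23


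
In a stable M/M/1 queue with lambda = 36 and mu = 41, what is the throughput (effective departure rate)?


For a stable queue (lambda < mu), throughput = lambda = 36 per hour

36 per hour


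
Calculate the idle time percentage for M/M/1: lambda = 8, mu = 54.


Idle fraction = (1 - rho) * 100 = (1 - 8/54) * 100 = 85.2%

85.2%


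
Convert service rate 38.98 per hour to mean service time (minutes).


Mean service time = 60/mu = 60/38.98 = 1.54 minutes

1.54 minutes


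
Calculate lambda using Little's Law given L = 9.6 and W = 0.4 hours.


lambda = L / W = 9.6 / 0.4 = 24.0 per hour

24.0 per hour


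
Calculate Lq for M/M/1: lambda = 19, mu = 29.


rho = 19/29; Lq = rho^2/(1-rho) = 1.24

1.24


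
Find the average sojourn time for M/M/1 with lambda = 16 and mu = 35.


W = 1/(mu - lambda) = 1/(35 - 16) = 0.0526 hours

0.0526 hours


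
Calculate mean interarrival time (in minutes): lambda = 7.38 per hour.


Mean interarrival time = 60/lambda = 60/7.38 = 8.13 minutes

8.13 minutes


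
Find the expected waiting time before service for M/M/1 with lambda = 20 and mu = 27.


rho = 20/27; Wq = rho/(mu - lambda) = 0.1058 hours

0.1058 hours


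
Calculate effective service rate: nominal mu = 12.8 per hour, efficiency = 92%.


Effective rate = mu * efficiency = 12.8 * 0.92 = 11.78 per hour

11.78 per hour


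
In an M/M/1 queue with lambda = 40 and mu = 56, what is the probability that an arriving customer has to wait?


P(wait) = rho = lambda/mu = 40/56 = 0.7143

0.7143


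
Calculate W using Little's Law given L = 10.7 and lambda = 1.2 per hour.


W = L / lambda = 10.7 / 1.2 = 8.9167 hours

8.9167 hours


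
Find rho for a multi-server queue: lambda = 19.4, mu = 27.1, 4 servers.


rho = lambda / (c * mu) = 19.4 / (4 * 27.1) = 0.179

0.179


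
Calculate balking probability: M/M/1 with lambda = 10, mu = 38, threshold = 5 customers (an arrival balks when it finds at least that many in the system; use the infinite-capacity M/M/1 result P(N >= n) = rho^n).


P(N >= 5) = rho^5 = (10/38)^5 = 0.0013

0.0013


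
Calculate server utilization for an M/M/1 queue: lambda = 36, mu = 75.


rho = lambda/mu = 36/75 = 0.48

0.48


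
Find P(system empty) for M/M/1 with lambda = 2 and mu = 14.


P0 = 1 - rho = 1 - 2/14 = 0.8571

0.8571


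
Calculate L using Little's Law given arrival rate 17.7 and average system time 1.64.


L = lambda * W = 17.7 * 1.64 = 29.03

29.03


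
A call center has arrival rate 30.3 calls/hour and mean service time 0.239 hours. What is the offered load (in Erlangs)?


Offered load a = lambda * E[S] = 30.3 * 0.239 = 7.24 Erlangs

7.24 Erlangs


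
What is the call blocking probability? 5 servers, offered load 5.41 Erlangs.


B(N,A) = (A^N/N!) / sum(A^k/k!, k=0..N) with N=5, A=5.41 = 0.3172

0.3172


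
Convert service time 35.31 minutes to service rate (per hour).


mu = 60 / avg_service_time = 60 / 35.31 = 1.7 per hour

1.7 per hour


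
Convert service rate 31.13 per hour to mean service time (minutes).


Mean service time = 60/mu = 60/31.13 = 1.93 minutes

1.93 minutes


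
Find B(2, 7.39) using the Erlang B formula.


B(N,A) = (A^N/N!) / sum(A^k/k!, k=0..N) with N=2, A=7.39 = 0.765

0.765


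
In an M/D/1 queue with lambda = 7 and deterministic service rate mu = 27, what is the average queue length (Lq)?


M/D/1: Lq = rho^2 / (2*(1-rho)) where rho = 7/27; Lq = 0.05

0.05


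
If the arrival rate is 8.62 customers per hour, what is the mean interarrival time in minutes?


Mean interarrival time = 60/lambda = 60/8.62 = 6.96 minutes

6.96 minutes


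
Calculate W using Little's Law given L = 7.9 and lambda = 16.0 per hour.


W = L / lambda = 7.9 / 16.0 = 0.4938 hours

0.4938 hours


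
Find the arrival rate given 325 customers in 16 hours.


lambda = total arrivals / time = 325 / 16 = 20.31 per hour

20.31 per hour


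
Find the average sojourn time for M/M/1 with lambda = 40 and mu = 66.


W = 1/(mu - lambda) = 1/(66 - 40) = 0.0385 hours

0.0385 hours


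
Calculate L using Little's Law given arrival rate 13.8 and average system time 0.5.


L = lambda * W = 13.8 * 0.5 = 6.9

6.9


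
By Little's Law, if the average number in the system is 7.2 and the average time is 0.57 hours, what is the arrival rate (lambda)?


lambda = L / W = 7.2 / 0.57 = 12.63 per hour

12.63 per hour


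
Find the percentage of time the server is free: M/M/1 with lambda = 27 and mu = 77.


Idle fraction = (1 - rho) * 100 = (1 - 27/77) * 100 = 64.9%

64.9%


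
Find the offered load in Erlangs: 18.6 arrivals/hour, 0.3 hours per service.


Offered load a = lambda * E[S] = 18.6 * 0.3 = 5.58 Erlangs

5.58 Erlangs


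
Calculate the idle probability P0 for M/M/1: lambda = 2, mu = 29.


P0 = 1 - rho = 1 - 2/29 = 0.931

0.931


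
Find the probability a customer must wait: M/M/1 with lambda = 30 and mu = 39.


P(wait) = rho = lambda/mu = 30/39 = 0.7692

0.7692


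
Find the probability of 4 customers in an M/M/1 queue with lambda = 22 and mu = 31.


rho = 22/31; P(n) = (1-rho)*rho^n = (1-22/31)*(22/31)^4 = 0.0736

0.0736


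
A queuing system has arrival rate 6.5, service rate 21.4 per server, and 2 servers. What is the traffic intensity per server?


rho = lambda / (c * mu) = 6.5 / (2 * 21.4) = 0.1519

0.1519


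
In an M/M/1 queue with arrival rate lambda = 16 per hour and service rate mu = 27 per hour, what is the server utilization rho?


rho = lambda/mu = 16/27 = 0.5926

0.5926


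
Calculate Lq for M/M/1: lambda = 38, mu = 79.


rho = 38/79; Lq = rho^2/(1-rho) = 0.45

0.45


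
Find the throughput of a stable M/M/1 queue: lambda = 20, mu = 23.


For a stable queue (lambda < mu), throughput = lambda = 20 per hour

20 per hour


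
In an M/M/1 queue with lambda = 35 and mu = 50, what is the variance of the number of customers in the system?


rho = 35/50; Var(N) = rho/(1-rho)^2 = 7.78

7.78


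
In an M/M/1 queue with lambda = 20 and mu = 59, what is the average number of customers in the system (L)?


rho = 20/59; L = rho/(1-rho) = 0.51

0.51


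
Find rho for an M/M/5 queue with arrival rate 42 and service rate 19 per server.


rho = lambda/(c*mu) = 42/(5*19) = 0.4421

0.4421


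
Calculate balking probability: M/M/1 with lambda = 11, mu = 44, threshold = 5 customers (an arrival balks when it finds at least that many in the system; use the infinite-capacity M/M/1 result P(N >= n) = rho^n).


P(N >= 5) = rho^5 = (11/44)^5 = 0.001

0.001


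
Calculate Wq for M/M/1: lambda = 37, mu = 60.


rho = 37/60; Wq = rho/(mu - lambda) = 0.0268 hours

0.0268 hours


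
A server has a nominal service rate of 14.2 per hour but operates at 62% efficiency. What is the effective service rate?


Effective rate = mu * efficiency = 14.2 * 0.62 = 8.8 per hour

8.8 per hour


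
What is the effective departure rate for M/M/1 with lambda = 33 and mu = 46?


For a stable queue (lambda < mu), throughput = lambda = 33 per hour

33 per hour


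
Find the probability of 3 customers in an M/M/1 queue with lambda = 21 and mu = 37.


rho = 21/37; P(n) = (1-rho)*rho^n = (1-21/37)*(21/37)^3 = 0.0791

0.0791


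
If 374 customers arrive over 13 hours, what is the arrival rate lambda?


lambda = total arrivals / time = 374 / 13 = 28.77 per hour

28.77 per hour


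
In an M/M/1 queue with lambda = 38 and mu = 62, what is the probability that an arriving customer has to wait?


P(wait) = rho = lambda/mu = 38/62 = 0.6129

0.6129


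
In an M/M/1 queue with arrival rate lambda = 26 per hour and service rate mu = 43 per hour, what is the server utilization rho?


rho = lambda/mu = 26/43 = 0.6047

0.6047


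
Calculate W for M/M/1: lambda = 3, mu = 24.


W = 1/(mu - lambda) = 1/(24 - 3) = 0.0476 hours

0.0476 hours


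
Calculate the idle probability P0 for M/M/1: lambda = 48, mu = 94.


P0 = 1 - rho = 1 - 48/94 = 0.4894

0.4894


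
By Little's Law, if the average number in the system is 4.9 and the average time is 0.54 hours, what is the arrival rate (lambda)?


lambda = L / W = 4.9 / 0.54 = 9.07 per hour

9.07 per hour


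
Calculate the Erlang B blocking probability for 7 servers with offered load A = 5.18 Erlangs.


B(N,A) = (A^N/N!) / sum(A^k/k!, k=0..N) with N=7, A=5.18 = 0.1319

0.1319


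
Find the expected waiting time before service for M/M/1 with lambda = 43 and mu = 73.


rho = 43/73; Wq = rho/(mu - lambda) = 0.0196 hours

0.0196 hours


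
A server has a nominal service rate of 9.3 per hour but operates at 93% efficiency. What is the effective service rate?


Effective rate = mu * efficiency = 9.3 * 0.93 = 8.65 per hour

8.65 per hour


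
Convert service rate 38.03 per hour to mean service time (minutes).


Mean service time = 60/mu = 60/38.03 = 1.58 minutes

1.58 minutes


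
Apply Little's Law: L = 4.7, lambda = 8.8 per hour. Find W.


W = L / lambda = 4.7 / 8.8 = 0.5341 hours

0.5341 hours


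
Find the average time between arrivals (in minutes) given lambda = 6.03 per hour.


Mean interarrival time = 60/lambda = 60/6.03 = 9.95 minutes

9.95 minutes


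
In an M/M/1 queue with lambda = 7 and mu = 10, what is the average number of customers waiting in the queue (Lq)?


rho = 7/10; Lq = rho^2/(1-rho) = 1.63

1.63


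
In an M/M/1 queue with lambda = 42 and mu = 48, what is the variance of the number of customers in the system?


rho = 42/48; Var(N) = rho/(1-rho)^2 = 56.0

56.0


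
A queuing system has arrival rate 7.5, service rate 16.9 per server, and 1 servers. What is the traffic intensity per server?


rho = lambda / (c * mu) = 7.5 / (1 * 16.9) = 0.4438

0.4438


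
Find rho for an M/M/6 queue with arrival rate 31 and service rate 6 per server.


rho = lambda/(c*mu) = 31/(6*6) = 0.8611

0.8611


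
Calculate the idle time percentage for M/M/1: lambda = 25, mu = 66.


Idle fraction = (1 - rho) * 100 = (1 - 25/66) * 100 = 62.1%

62.1%


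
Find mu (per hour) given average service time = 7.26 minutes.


mu = 60 / avg_service_time = 60 / 7.26 = 8.26 per hour

8.26 per hour


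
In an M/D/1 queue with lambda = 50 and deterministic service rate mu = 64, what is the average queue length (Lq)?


M/D/1: Lq = rho^2 / (2*(1-rho)) where rho = 50/64; Lq = 1.4

1.4


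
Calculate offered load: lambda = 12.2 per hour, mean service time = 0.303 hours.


Offered load a = lambda * E[S] = 12.2 * 0.303 = 3.7 Erlangs

3.7 Erlangs


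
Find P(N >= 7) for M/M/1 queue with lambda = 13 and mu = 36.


P(N >= 7) = rho^7 = (13/36)^7 = 0.0008

0.0008


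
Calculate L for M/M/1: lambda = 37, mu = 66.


rho = 37/66; L = rho/(1-rho) = 1.28

1.28


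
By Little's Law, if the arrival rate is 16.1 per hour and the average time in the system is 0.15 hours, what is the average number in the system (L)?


L = lambda * W = 16.1 * 0.15 = 2.42

2.42


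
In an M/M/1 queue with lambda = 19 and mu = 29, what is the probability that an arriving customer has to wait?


P(wait) = rho = lambda/mu = 19/29 = 0.6552

0.6552


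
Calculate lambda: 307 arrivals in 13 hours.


lambda = total arrivals / time = 307 / 13 = 23.62 per hour

23.62 per hour


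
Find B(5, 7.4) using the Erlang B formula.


B(N,A) = (A^N/N!) / sum(A^k/k!, k=0..N) with N=5, A=7.4 = 0.4475

0.4475


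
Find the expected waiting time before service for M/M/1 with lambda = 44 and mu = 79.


rho = 44/79; Wq = rho/(mu - lambda) = 0.0159 hours

0.0159 hours


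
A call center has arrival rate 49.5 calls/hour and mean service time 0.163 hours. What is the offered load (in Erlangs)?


Offered load a = lambda * E[S] = 49.5 * 0.163 = 8.07 Erlangs

8.07 Erlangs


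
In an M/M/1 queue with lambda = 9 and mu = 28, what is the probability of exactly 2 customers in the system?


rho = 9/28; P(n) = (1-rho)*rho^n = (1-9/28)*(9/28)^2 = 0.0701

0.0701


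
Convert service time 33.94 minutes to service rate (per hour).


mu = 60 / avg_service_time = 60 / 33.94 = 1.77 per hour

1.77 per hour


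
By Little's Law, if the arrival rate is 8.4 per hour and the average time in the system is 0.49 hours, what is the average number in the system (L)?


L = lambda * W = 8.4 * 0.49 = 4.12

4.12


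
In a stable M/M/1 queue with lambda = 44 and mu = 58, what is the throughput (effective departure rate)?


For a stable queue (lambda < mu), throughput = lambda = 44 per hour

44 per hour


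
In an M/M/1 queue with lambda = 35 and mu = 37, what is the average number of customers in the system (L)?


rho = 35/37; L = rho/(1-rho) = 17.5

17.5


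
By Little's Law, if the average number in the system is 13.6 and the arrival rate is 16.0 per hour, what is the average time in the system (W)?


W = L / lambda = 13.6 / 16.0 = 0.85 hours

0.85 hours


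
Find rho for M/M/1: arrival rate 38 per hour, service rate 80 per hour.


rho = lambda/mu = 38/80 = 0.475

0.475


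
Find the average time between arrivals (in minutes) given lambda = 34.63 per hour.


Mean interarrival time = 60/lambda = 60/34.63 = 1.73 minutes

1.73 minutes


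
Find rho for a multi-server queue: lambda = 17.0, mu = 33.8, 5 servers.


rho = lambda / (c * mu) = 17.0 / (5 * 33.8) = 0.1006

0.1006


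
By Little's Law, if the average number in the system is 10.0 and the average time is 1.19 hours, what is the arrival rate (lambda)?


lambda = L / W = 10.0 / 1.19 = 8.4 per hour

8.4 per hour


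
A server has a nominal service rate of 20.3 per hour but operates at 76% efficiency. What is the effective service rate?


Effective rate = mu * efficiency = 20.3 * 0.76 = 15.43 per hour

15.43 per hour


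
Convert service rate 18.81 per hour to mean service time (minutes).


Mean service time = 60/mu = 60/18.81 = 3.19 minutes

3.19 minutes


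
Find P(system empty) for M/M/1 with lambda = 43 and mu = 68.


P0 = 1 - rho = 1 - 43/68 = 0.3676

0.3676


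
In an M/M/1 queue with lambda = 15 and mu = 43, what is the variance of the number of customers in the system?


rho = 15/43; Var(N) = rho/(1-rho)^2 = 0.82

0.82


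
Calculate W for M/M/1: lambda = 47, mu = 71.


W = 1/(mu - lambda) = 1/(71 - 47) = 0.0417 hours

0.0417 hours


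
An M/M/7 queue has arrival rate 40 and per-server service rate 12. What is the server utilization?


rho = lambda/(c*mu) = 40/(7*12) = 0.4762

0.4762


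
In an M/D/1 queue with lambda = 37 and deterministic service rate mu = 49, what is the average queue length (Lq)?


M/D/1: Lq = rho^2 / (2*(1-rho)) where rho = 37/49; Lq = 1.16

1.16


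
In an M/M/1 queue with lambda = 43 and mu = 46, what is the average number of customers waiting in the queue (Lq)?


rho = 43/46; Lq = rho^2/(1-rho) = 13.4

13.4


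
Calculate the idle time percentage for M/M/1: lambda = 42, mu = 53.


Idle fraction = (1 - rho) * 100 = (1 - 42/53) * 100 = 20.8%

20.8%


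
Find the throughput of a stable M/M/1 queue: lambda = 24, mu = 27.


For a stable queue (lambda < mu), throughput = lambda = 24 per hour

24 per hour


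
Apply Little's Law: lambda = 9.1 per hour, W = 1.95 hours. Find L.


L = lambda * W = 9.1 * 1.95 = 17.75

17.75


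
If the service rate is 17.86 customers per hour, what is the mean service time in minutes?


Mean service time = 60/mu = 60/17.86 = 3.36 minutes

3.36 minutes


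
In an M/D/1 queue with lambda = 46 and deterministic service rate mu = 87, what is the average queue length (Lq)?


M/D/1: Lq = rho^2 / (2*(1-rho)) where rho = 46/87; Lq = 0.3

0.3


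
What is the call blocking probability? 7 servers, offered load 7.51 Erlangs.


B(N,A) = (A^N/N!) / sum(A^k/k!, k=0..N) with N=7, A=7.51 = 0.2798

0.2798


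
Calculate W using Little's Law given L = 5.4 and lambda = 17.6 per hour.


W = L / lambda = 5.4 / 17.6 = 0.3068 hours

0.3068 hours


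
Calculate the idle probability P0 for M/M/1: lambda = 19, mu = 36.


P0 = 1 - rho = 1 - 19/36 = 0.4722

0.4722


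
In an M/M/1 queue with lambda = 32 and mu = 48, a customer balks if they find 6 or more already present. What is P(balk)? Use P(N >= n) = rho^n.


P(N >= 6) = rho^6 = (32/48)^6 = 0.0878

0.0878


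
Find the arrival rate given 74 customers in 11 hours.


lambda = total arrivals / time = 74 / 11 = 6.73 per hour

6.73 per hour


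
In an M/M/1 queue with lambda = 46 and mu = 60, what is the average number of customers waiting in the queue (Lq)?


rho = 46/60; Lq = rho^2/(1-rho) = 2.52

2.52


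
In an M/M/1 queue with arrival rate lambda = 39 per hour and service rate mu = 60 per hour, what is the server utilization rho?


rho = lambda/mu = 39/60 = 0.65

0.65


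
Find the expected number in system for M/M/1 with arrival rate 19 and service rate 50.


rho = 19/50; L = rho/(1-rho) = 0.61

0.61


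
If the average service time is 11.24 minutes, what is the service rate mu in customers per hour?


mu = 60 / avg_service_time = 60 / 11.24 = 5.34 per hour

5.34 per hour


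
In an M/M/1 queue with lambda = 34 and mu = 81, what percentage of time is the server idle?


Idle fraction = (1 - rho) * 100 = (1 - 34/81) * 100 = 58.0%

58.0%


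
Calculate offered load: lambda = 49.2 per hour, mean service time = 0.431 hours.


Offered load a = lambda * E[S] = 49.2 * 0.431 = 21.21 Erlangs

21.21 Erlangs


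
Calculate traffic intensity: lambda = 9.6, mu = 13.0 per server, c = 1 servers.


rho = lambda / (c * mu) = 9.6 / (1 * 13.0) = 0.7385

0.7385


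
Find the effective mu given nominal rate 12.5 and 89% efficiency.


Effective rate = mu * efficiency = 12.5 * 0.89 = 11.13 per hour

11.13 per hour


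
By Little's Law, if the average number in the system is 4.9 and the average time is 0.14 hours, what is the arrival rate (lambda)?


lambda = L / W = 4.9 / 0.14 = 35.0 per hour

35.0 per hour


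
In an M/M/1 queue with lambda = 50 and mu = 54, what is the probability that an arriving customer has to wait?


P(wait) = rho = lambda/mu = 50/54 = 0.9259

0.9259


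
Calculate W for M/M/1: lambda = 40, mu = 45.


W = 1/(mu - lambda) = 1/(45 - 40) = 0.2 hours

0.2 hours


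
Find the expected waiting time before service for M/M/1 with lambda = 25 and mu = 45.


rho = 25/45; Wq = rho/(mu - lambda) = 0.0278 hours

0.0278 hours


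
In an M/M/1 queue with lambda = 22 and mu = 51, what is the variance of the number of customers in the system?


rho = 22/51; Var(N) = rho/(1-rho)^2 = 1.33

1.33


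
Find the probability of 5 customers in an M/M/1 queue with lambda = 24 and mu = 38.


rho = 24/38; P(n) = (1-rho)*rho^n = (1-24/38)*(24/38)^5 = 0.037

0.037


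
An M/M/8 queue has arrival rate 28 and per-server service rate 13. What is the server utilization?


rho = lambda/(c*mu) = 28/(8*13) = 0.2692

0.2692


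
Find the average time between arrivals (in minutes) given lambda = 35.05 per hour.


Mean interarrival time = 60/lambda = 60/35.05 = 1.71 minutes

1.71 minutes


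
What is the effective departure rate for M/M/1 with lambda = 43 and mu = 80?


For a stable queue (lambda < mu), throughput = lambda = 43 per hour

43 per hour


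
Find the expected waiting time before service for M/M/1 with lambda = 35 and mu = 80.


rho = 35/80; Wq = rho/(mu - lambda) = 0.0097 hours

0.0097 hours


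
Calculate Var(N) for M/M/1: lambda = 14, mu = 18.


rho = 14/18; Var(N) = rho/(1-rho)^2 = 15.75

15.75


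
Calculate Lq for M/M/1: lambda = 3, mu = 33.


rho = 3/33; Lq = rho^2/(1-rho) = 0.01

0.01


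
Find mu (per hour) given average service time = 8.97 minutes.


mu = 60 / avg_service_time = 60 / 8.97 = 6.69 per hour

6.69 per hour


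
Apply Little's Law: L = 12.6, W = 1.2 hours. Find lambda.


lambda = L / W = 12.6 / 1.2 = 10.5 per hour

10.5 per hour


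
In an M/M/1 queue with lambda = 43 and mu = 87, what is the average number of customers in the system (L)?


rho = 43/87; L = rho/(1-rho) = 0.98

0.98


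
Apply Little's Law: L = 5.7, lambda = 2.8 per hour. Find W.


W = L / lambda = 5.7 / 2.8 = 2.0357 hours

2.0357 hours


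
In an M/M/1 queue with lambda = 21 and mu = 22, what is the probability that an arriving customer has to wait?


P(wait) = rho = lambda/mu = 21/22 = 0.9545

0.9545


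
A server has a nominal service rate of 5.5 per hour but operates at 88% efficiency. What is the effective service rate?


Effective rate = mu * efficiency = 5.5 * 0.88 = 4.84 per hour

4.84 per hour


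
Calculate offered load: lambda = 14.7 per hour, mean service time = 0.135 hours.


Offered load a = lambda * E[S] = 14.7 * 0.135 = 1.98 Erlangs

1.98 Erlangs


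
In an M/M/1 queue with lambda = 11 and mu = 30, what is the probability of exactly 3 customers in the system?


rho = 11/30; P(n) = (1-rho)*rho^n = (1-11/30)*(11/30)^3 = 0.0312

0.0312
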